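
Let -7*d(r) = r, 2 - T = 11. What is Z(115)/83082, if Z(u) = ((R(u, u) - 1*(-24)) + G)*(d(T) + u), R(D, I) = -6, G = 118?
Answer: 55352/290787 ≈ 0.19035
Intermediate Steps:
T = -9 (T = 2 - 1*11 = 2 - 11 = -9)
d(r) = -r/7
Z(u) = 1224/7 + 136*u (Z(u) = ((-6 - 1*(-24)) + 118)*(-⅐*(-9) + u) = ((-6 + 24) + 118)*(9/7 + u) = (18 + 118)*(9/7 + u) = 136*(9/7 + u) = 1224/7 + 136*u)
Z(115)/83082 = (1224/7 + 136*115)/83082 = (1224/7 + 15640)*(1/83082) = (110704/7)*(1/83082) = 55352/290787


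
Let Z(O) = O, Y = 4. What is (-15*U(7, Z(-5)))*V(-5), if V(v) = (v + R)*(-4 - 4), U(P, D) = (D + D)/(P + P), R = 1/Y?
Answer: 2850/7 ≈ 407.14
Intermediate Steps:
R = ¼ (R = 1/4 = ¼ ≈ 0.25000)
U(P, D) = D/P (U(P, D) = (2*D)/((2*P)) = (2*D)*(1/(2*P)) = D/P)
V(v) = -2 - 8*v (V(v) = (v + ¼)*(-4 - 4) = (¼ + v)*(-8) = -2 - 8*v)
(-15*U(7, Z(-5)))*V(-5) = (-(-75)/7)*(-2 - 8*(-5)) = (-(-75)/7)*(-2 + 40) = -15*(-5/7)*38 = (75/7)*38 = 2850/7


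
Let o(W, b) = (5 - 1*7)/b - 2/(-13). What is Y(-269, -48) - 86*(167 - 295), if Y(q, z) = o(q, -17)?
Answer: 2432828/221 ≈ 11008.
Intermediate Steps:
o(W, b) = 2/13 - 2/b (o(W, b) = (5 - 7)/b - 2*(-1/13) = -2/b + 2/13 = 2/13 - 2/b)
Y(q, z) = 60/221 (Y(q, z) = 2/13 - 2/(-17) = 2/13 - 2*(-1/17) = 2/13 + 2/17 = 60/221)
Y(-269, -48) - 86*(167 - 295) = 60/221 - 86*(167 - 295) = 60/221 - 86*(-128) = 60/221 + 11008 = 2432828/221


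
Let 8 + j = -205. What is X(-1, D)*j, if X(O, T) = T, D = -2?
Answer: 426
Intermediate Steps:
j = -213 (j = -8 - 205 = -213)
X(-1, D)*j = -2*(-213) = 426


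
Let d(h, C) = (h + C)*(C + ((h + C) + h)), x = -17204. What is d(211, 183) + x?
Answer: 293268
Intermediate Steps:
d(h, C) = (C + h)*(2*C + 2*h) (d(h, C) = (C + h)*(C + ((C + h) + h)) = (C + h)*(C + (C + 2*h)) = (C + h)*(2*C + 2*h))
d(211, 183) + x = (2*183² + 2*211² + 4*183*211) - 17204 = (2*33489 + 2*44521 + 154452) - 17204 = (66978 + 89042 + 154452) - 17204 = 310472 - 17204 = 293268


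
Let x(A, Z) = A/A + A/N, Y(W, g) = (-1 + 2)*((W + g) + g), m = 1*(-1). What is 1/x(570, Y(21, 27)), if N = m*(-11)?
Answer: 11/581 ≈ 0.018933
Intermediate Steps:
m = -1
Y(W, g) = W + 2*g (Y(W, g) = 1*(W + 2*g) = W + 2*g)
N = 11 (N = -1*(-11) = 11)
x(A, Z) = 1 + A/11 (x(A, Z) = A/A + A/11 = 1 + A*(1/11) = 1 + A/11)
1/x(570, Y(21, 27)) = 1/(1 + (1/11)*570) = 1/(1 + 570/11) = 1/(581/11) = 11/581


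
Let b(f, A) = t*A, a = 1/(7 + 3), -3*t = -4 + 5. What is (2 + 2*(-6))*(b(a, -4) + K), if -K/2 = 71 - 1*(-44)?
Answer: 6860/3 ≈ 2286.7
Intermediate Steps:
t = -1/3 (t = -(-4 + 5)/3 = -1/3*1 = -1/3 ≈ -0.33333)
K = -230 (K = -2*(71 - 1*(-44)) = -2*(71 + 44) = -2*115 = -230)
a = 1/10 ≈ 0.10000
b(f, A) = -A/3
(2 + 2*(-6))*(b(a, -4) + K) = (2 + 2*(-6))*(-1/3*(-4) - 230) = (2 - 12)*(4/3 - 230) = -10*(-686/3) = 6860/3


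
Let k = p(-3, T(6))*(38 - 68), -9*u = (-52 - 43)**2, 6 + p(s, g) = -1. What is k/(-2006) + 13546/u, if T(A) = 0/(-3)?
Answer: -123227367/9052075 ≈ -13.613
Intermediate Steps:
T(A) = 0 (T(A) = 0*(-1/3) = 0)
p(s, g) = -7 (p(s, g) = -6 - 1 = -7)
u = -9025/9 (u = -(-52 - 43)**2/9 = -1/9*(-95)**2 = -1/9*9025 = -9025/9 ≈ -1002.8)
k = 210 (k = -7*(38 - 68) = -7*(-30) = 210)
k/(-2006) + 13546/u = 210/(-2006) + 13546/(-9025/9) = 210*(-1/2006) + 13546*(-9/9025) = -105/1003 - 121914/9025 = -123227367/9052075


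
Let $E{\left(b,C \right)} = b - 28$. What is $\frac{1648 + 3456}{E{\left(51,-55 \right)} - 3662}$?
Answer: $- \frac{5104}{3639} \approx -1.4026$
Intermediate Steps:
$E{\left(b,C \right)} = -28 + b$
$\frac{1648 + 3456}{E{\left(51,-55 \right)} - 3662} = \frac{1648 + 3456}{\left(-28 + 51\right) - 3662} = \frac{5104}{23 - 3662} = \frac{5104}{-3639} = 5104 \left(- \frac{1}{3639}\right) = - \frac{5104}{3639}$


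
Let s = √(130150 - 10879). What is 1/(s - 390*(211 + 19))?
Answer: -29900/2681990243 - √119271/8045970729 ≈ -1.1191e-5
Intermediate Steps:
s = √119271 ≈ 345.36
1/(s - 390*(211 + 19)) = 1/(√119271 - 390*(211 + 19)) = 1/(√119271 - 390*230) = 1/(√119271 - 89700) = 1/(-89700 + √119271)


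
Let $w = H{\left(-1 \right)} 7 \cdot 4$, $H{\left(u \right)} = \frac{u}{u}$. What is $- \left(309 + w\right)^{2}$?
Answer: $-113569$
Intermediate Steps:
$H{\left(u \right)} = 1$
$w = 28$ ($w = 1 \cdot 7 \cdot 4 = 7 \cdot 4 = 28$)
$- \left(309 + w\right)^{2} = - \left(309 + 28\right)^{2} = - 337^{2} = \left(-1\right) 113569 = -113569$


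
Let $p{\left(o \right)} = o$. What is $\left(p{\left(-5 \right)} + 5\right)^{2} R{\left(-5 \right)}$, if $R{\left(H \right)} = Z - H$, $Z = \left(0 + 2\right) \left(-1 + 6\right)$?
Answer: $0$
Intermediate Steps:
$Z = 10$ ($Z = 2 \cdot 5 = 10$)
$R{\left(H \right)} = 10 - H$
$\left(p{\left(-5 \right)} + 5\right)^{2} R{\left(-5 \right)} = \left(-5 + 5\right)^{2} \left(10 - -5\right) = 0^{2} \left(10 + 5\right) = 0 \cdot 15 = 0$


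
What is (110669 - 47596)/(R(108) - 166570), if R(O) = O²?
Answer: -63073/154906 ≈ -0.40717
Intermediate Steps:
(110669 - 47596)/(R(108) - 166570) = (110669 - 47596)/(108² - 166570) = 63073/(11664 - 166570) = 63073/(-154906) = 63073*(-1/154906) = -63073/154906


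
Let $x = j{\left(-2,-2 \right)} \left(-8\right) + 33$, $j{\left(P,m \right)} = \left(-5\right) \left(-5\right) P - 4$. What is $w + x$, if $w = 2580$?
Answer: $3045$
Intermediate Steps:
$j{\left(P,m \right)} = -4 + 25 P$ ($j{\left(P,m \right)} = 25 P - 4 = -4 + 25 P$)
$x = 465$ ($x = \left(-4 + 25 \left(-2\right)\right) \left(-8\right) + 33 = \left(-4 - 50\right) \left(-8\right) + 33 = \left(-54\right) \left(-8\right) + 33 = 432 + 33 = 465$)
$w + x = 2580 + 465 = 3045$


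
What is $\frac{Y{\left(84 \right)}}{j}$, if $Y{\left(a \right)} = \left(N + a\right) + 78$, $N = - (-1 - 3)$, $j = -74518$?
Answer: $- \frac{83}{37259} \approx -0.0022276$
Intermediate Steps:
$N = 4$ ($N = \left(-1\right) \left(-4\right) = 4$)
$Y{\left(a \right)} = 82 + a$ ($Y{\left(a \right)} = \left(4 + a\right) + 78 = 82 + a$)
$\frac{Y{\left(84 \right)}}{j} = \frac{82 + 84}{-74518} = 166 \left(- \frac{1}{74518}\right) = - \frac{83}{37259}$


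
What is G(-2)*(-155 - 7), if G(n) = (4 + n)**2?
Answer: -648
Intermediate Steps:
G(-2)*(-155 - 7) = (4 - 2)**2*(-155 - 7) = 2**2*(-162) = 4*(-162) = -648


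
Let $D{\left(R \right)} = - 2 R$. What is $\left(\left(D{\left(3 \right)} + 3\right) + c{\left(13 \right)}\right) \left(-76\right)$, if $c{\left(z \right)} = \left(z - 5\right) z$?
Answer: $-7676$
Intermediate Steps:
$c{\left(z \right)} = z \left(-5 + z\right)$ ($c{\left(z \right)} = \left(-5 + z\right) z = z \left(-5 + z\right)$)
$\left(\left(D{\left(3 \right)} + 3\right) + c{\left(13 \right)}\right) \left(-76\right) = \left(\left(\left(-2\right) 3 + 3\right) + 13 \left(-5 + 13\right)\right) \left(-76\right) = \left(\left(-6 + 3\right) + 13 \cdot 8\right) \left(-76\right) = \left(-3 + 104\right) \left(-76\right) = 101 \left(-76\right) = -7676$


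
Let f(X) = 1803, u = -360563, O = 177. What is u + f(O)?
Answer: -358760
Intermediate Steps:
u + f(O) = -360563 + 1803 = -358760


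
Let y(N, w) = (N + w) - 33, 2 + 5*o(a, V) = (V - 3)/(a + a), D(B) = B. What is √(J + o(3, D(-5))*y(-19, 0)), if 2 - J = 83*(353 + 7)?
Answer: I*√268590/3 ≈ 172.75*I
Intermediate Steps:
o(a, V) = -⅖ + (-3 + V)/(10*a) (o(a, V) = -⅖ + ((V - 3)/(a + a))/5 = -⅖ + ((-3 + V)/((2*a)))/5 = -⅖ + ((-3 + V)*(1/(2*a)))/5 = -⅖ + ((-3 + V)/(2*a))/5 = -⅖ + (-3 + V)/(10*a))
y(N, w) = -33 + N + w
J = -29878 (J = 2 - 83*(353 + 7) = 2 - 83*360 = 2 - 1*29880 = 2 - 29880 = -29878)
√(J + o(3, D(-5))*y(-19, 0)) = √(-29878 + ((⅒)*(-3 - 5 - 4*3)/3)*(-33 - 19 + 0)) = √(-29878 + ((⅒)*(⅓)*(-3 - 5 - 12))*(-52)) = √(-29878 + ((⅒)*(⅓)*(-20))*(-52)) = √(-29878 - ⅔*(-52)) = √(-29878 + 104/3) = √(-89530/3) = I*√268590/3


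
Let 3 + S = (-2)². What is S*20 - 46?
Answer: -26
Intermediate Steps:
S = 1 (S = -3 + (-2)² = -3 + 4 = 1)
S*20 - 46 = 1*20 - 46 = 20 - 46 = -26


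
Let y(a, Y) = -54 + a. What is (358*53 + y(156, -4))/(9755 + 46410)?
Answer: 19076/56165 ≈ 0.33964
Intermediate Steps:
(358*53 + y(156, -4))/(9755 + 46410) = (358*53 + (-54 + 156))/(9755 + 46410) = (18974 + 102)/56165 = 19076*(1/56165) = 19076/56165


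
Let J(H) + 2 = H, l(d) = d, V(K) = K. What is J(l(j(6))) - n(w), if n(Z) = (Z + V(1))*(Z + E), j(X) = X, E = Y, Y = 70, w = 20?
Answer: -1886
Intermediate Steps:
E = 70
n(Z) = (1 + Z)*(70 + Z) (n(Z) = (Z + 1)*(Z + 70) = (1 + Z)*(70 + Z))
J(H) = -2 + H
J(l(j(6))) - n(w) = (-2 + 6) - (70 + 20² + 71*20) = 4 - (70 + 400 + 1420) = 4 - 1*1890 = 4 - 1890 = -1886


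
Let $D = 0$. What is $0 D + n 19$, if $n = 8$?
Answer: $152$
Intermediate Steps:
$0 D + n 19 = 0 \cdot 0 + 8 \cdot 19 = 0 + 152 = 152$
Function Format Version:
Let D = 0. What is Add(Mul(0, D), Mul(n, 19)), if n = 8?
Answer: 152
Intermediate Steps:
Add(Mul(0, D), Mul(n, 19)) = Add(Mul(0, 0), Mul(8, 19)) = Add(0, 152) = 152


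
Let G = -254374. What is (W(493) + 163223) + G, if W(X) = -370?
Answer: -91521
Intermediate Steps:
(W(493) + 163223) + G = (-370 + 163223) - 254374 = 162853 - 254374 = -91521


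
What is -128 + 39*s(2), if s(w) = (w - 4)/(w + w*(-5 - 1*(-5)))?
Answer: -167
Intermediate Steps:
s(w) = (-4 + w)/w (s(w) = (-4 + w)/(w + w*(-5 + 5)) = (-4 + w)/(w + w*0) = (-4 + w)/(w + 0) = (-4 + w)/w)
-128 + 39*s(2) = -128 + 39*((-4 + 2)/2) = -128 + 39*((½)*(-2)) = -128 + 39*(-1) = -128 - 39 = -167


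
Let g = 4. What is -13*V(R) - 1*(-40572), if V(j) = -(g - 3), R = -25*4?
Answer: 40585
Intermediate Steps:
R = -100
V(j) = -1 (V(j) = -(4 - 3) = -1*1 = -1)
-13*V(R) - 1*(-40572) = -13*(-1) - 1*(-40572) = 13 + 40572 = 40585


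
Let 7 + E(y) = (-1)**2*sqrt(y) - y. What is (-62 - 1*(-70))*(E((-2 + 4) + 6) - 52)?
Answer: -536 + 16*sqrt(2) ≈ -513.37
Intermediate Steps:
E(y) = -7 + sqrt(y) - y (E(y) = -7 + ((-1)**2*sqrt(y) - y) = -7 + (1*sqrt(y) - y) = -7 + (sqrt(y) - y) = -7 + sqrt(y) - y)
(-62 - 1*(-70))*(E((-2 + 4) + 6) - 52) = (-62 - 1*(-70))*((-7 + sqrt((-2 + 4) + 6) - ((-2 + 4) + 6)) - 52) = (-62 + 70)*((-7 + sqrt(2 + 6) - (2 + 6)) - 52) = 8*((-7 + sqrt(8) - 1*8) - 52) = 8*((-7 + 2*sqrt(2) - 8) - 52) = 8*((-15 + 2*sqrt(2)) - 52) = 8*(-67 + 2*sqrt(2)) = -536 + 16*sqrt(2)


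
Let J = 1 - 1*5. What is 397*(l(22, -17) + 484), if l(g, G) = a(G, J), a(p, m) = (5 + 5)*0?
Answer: 192148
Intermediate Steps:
J = -4 (J = 1 - 5 = -4)
a(p, m) = 0 (a(p, m) = 10*0 = 0)
l(g, G) = 0
397*(l(22, -17) + 484) = 397*(0 + 484) = 397*484 = 192148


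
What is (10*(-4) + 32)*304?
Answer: -2432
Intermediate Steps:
(10*(-4) + 32)*304 = (-40 + 32)*304 = -8*304 = -2432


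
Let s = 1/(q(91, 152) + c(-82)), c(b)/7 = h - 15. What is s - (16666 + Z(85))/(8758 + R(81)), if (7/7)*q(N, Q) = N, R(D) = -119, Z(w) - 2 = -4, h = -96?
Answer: -11440143/5926354 ≈ -1.9304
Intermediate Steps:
Z(w) = -2 (Z(w) = 2 - 4 = -2)
q(N, Q) = N
c(b) = -777 (c(b) = 7*(-96 - 15) = 7*(-111) = -777)
s = -1/686 (s = 1/(91 - 777) = 1/(-686) = -1/686 ≈ -0.0014577)
s - (16666 + Z(85))/(8758 + R(81)) = -1/686 - (16666 - 2)/(8758 - 119) = -1/686 - 16664/8639 = -11440143/5926354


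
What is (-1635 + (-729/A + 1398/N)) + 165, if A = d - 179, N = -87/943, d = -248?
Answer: -205821895/12383 ≈ -16621.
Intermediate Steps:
N = -87/943 (N = -87*1/943 = -87/943 ≈ -0.092259)
A = -427 (A = -248 - 179 = -427)
(-1635 + (-729/A + 1398/N)) + 165 = (-1635 + (-729/(-427) + 1398/(-87/943))) + 165 = (-1635 + (-729*(-1/427) + 1398*(-943/87))) + 165 = (-1635 + (729/427 - 439438/29)) + 165 = (-1635 - 187618885/12383) + 165 = -207865090/12383 + 165 = -205821895/12383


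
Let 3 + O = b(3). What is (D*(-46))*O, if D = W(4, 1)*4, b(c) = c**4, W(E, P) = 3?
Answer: -43056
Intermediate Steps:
O = 78 (O = -3 + 3**4 = -3 + 81 = 78)
D = 12 (D = 3*4 = 12)
(D*(-46))*O = (12*(-46))*78 = -552*78 = -43056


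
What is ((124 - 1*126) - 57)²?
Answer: 3481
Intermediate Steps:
((124 - 1*126) - 57)² = ((124 - 126) - 57)² = (-2 - 57)² = (-59)² = 3481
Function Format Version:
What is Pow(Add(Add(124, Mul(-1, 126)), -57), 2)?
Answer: 3481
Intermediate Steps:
Pow(Add(Add(124, Mul(-1, 126)), -57), 2) = Pow(Add(Add(124, -126), -57), 2) = Pow(Add(-2, -57), 2) = Pow(-59, 2) = 3481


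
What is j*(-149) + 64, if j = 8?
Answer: -1128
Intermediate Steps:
j*(-149) + 64 = 8*(-149) + 64 = -1192 + 64 = -1128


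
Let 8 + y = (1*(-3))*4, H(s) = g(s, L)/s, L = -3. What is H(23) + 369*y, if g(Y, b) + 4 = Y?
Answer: -169721/23 ≈ -7379.2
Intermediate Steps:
g(Y, b) = -4 + Y
H(s) = (-4 + s)/s
y = -20 (y = -8 + (1*(-3))*4 = -8 - 3*4 = -8 - 12 = -20)
H(23) + 369*y = (-4 + 23)/23 + 369*(-20) = (1/23)*19 - 7380 = 19/23 - 7380 = -169721/23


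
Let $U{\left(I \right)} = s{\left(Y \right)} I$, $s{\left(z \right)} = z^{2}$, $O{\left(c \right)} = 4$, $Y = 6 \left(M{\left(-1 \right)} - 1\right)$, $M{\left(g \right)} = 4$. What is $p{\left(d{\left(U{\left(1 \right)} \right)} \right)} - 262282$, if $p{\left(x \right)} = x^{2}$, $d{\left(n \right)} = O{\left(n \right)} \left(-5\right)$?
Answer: $-261882$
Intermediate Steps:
$Y = 18$ ($Y = 6 \left(4 - 1\right) = 6 \cdot 3 = 18$)
$U{\left(I \right)} = 324 I$ ($U{\left(I \right)} = 18^{2} I = 324 I$)
$d{\left(n \right)} = -20$ ($d{\left(n \right)} = 4 \left(-5\right) = -20$)
$p{\left(d{\left(U{\left(1 \right)} \right)} \right)} - 262282 = \left(-20\right)^{2} - 262282 = 400 - 262282 = -261882$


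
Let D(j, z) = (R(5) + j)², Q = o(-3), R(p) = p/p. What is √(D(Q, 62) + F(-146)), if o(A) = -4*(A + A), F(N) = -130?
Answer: 3*√55 ≈ 22.249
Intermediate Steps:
R(p) = 1
o(A) = -8*A
Q = 24 (Q = -8*(-3) = 24)
D(j, z) = (1 + j)²
√(D(Q, 62) + F(-146)) = √((1 + 24)² - 130) = √(25² - 130) = √(625 - 130) = √495 = 3*√55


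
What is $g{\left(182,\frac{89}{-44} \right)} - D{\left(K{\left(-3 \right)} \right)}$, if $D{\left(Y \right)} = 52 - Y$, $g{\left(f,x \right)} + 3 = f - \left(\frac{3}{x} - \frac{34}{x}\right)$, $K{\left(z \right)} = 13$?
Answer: $\frac{11096}{89} \approx 124.67$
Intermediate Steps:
$g{\left(f,x \right)} = -3 + f + \frac{31}{x}$ ($g{\left(f,x \right)} = -3 + \left(f - \left(\frac{3}{x} - \frac{34}{x}\right)\right) = -3 + \left(f - - \frac{31}{x}\right) = -3 + \left(f + \frac{31}{x}\right) = -3 + f + \frac{31}{x}$)
$g{\left(182,\frac{89}{-44} \right)} - D{\left(K{\left(-3 \right)} \right)} = \left(-3 + 182 + \frac{31}{89 \frac{1}{-44}}\right) - \left(52 - 13\right) = \left(-3 + 182 + \frac{31}{89 \left(- \frac{1}{44}\right)}\right) - \left(52 - 13\right) = \left(-3 + 182 + \frac{31}{- \frac{89}{44}}\right) - 39 = \left(-3 + 182 + 31 \left(- \frac{44}{89}\right)\right) - 39 = \left(-3 + 182 - \frac{1364}{89}\right) - 39 = \frac{14567}{89} - 39 = \frac{11096}{89}$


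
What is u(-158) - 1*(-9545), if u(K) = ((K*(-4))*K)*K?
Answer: 15786793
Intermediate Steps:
u(K) = -4*K**3 (u(K) = ((-4*K)*K)*K = (-4*K**2)*K = -4*K**3)
u(-158) - 1*(-9545) = -4*(-158)**3 - 1*(-9545) = -4*(-3944312) + 9545 = 15777248 + 9545 = 15786793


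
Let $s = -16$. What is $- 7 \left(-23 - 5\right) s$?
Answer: $-3136$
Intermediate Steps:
$- 7 \left(-23 - 5\right) s = - 7 \left(-23 - 5\right) \left(-16\right) = \left(-7\right) \left(-28\right) \left(-16\right) = 196 \left(-16\right) = -3136$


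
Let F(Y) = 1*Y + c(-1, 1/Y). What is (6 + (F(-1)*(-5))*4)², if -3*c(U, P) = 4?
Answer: 24964/9 ≈ 2773.8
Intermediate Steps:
c(U, P) = -4/3 (c(U, P) = -⅓*4 = -4/3)
F(Y) = -4/3 + Y (F(Y) = 1*Y - 4/3 = Y - 4/3 = -4/3 + Y)
(6 + (F(-1)*(-5))*4)² = (6 + ((-4/3 - 1)*(-5))*4)² = (6 - 7/3*(-5)*4)² = (6 + (35/3)*4)² = (6 + 140/3)² = (158/3)² = 24964/9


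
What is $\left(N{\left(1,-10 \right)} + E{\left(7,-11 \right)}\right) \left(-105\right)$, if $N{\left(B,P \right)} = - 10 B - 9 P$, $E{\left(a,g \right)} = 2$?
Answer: $-8610$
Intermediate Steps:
$\left(N{\left(1,-10 \right)} + E{\left(7,-11 \right)}\right) \left(-105\right) = \left(\left(\left(-10\right) 1 - -90\right) + 2\right) \left(-105\right) = \left(\left(-10 + 90\right) + 2\right) \left(-105\right) = \left(80 + 2\right) \left(-105\right) = 82 \left(-105\right) = -8610$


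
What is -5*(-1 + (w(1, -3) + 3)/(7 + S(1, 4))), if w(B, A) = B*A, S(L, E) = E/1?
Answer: 5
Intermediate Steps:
S(L, E) = E (S(L, E) = E*1 = E)
w(B, A) = A*B
-5*(-1 + (w(1, -3) + 3)/(7 + S(1, 4))) = -5*(-1 + (-3*1 + 3)/(7 + 4)) = -5*(-1 + (-3 + 3)/11) = -5*(-1 + 0*(1/11)) = -5*(-1 + 0) = -5*(-1) = 5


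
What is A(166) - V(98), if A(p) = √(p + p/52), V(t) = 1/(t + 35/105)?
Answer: -3/295 + √114374/26 ≈ 12.997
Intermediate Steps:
V(t) = 1/(⅓ + t) (V(t) = 1/(t + 35*(1/105)) = 1/(t + ⅓) = 1/(⅓ + t))
A(p) = √689*√p/26 (A(p) = √(p + p*(1/52)) = √(p + p/52) = √(53*p/52) = √689*√p/26)
A(166) - V(98) = √689*√166/26 - 3/(1 + 3*98) = √114374/26 - 3/(1 + 294) = √114374/26 - 3/295 = -3/295 + √114374/26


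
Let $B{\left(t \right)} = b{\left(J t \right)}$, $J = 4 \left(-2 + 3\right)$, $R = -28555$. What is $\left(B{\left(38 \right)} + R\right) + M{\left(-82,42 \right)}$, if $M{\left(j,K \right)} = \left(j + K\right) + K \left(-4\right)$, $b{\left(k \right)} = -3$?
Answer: $-28766$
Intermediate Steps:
$J = 4$ ($J = 4 \cdot 1 = 4$)
$M{\left(j,K \right)} = j - 3 K$ ($M{\left(j,K \right)} = \left(K + j\right) - 4 K = j - 3 K$)
$B{\left(t \right)} = -3$
$\left(B{\left(38 \right)} + R\right) + M{\left(-82,42 \right)} = \left(-3 - 28555\right) - 208 = -28558 - 208 = -28766$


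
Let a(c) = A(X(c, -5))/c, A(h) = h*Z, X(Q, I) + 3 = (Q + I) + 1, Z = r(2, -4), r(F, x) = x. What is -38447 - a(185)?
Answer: -7111983/185 ≈ -38443.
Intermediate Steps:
Z = -4
X(Q, I) = -2 + I + Q (X(Q, I) = -3 + ((Q + I) + 1) = -3 + ((I + Q) + 1) = -3 + (1 + I + Q) = -2 + I + Q)
A(h) = -4*h (A(h) = h*(-4) = -4*h)
a(c) = (28 - 4*c)/c (a(c) = (-4*(-2 - 5 + c))/c = (-4*(-7 + c))/c = (28 - 4*c)/c)
-38447 - a(185) = -38447 - (-4 + 28/185) = -38447 - 1*(-712/185) = -38447 + 712/185 = -7111983/185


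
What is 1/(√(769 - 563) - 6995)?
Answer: -6995/48929819 - √206/48929819 ≈ -0.00014325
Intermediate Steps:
1/(√(769 - 563) - 6995) = 1/(√206 - 6995) = 1/(-6995 + √206)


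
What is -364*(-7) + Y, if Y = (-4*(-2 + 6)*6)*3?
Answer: 2260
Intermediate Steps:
Y = -288 (Y = (-4*4*6)*3 = -16*6*3 = -96*3 = -288)
-364*(-7) + Y = -364*(-7) - 288 = -52*(-49) - 288 = 2548 - 288 = 2260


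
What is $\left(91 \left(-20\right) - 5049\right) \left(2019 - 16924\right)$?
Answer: $102382445$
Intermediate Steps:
$\left(91 \left(-20\right) - 5049\right) \left(2019 - 16924\right) = \left(-1820 - 5049\right) \left(-14905\right) = \left(-6869\right) \left(-14905\right) = 102382445$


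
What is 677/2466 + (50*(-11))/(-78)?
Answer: 234851/32058 ≈ 7.3258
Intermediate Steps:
677/2466 + (50*(-11))/(-78) = 677*(1/2466) - 550*(-1/78) = 677/2466 + 275/39 = 234851/32058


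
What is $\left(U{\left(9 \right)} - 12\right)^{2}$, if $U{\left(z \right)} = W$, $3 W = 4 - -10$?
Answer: $\frac{484}{9} \approx 53.778$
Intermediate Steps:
$W = \frac{14}{3}$ ($W = \frac{4 - -10}{3} = \frac{4 + 10}{3} = \frac{1}{3} \cdot 14 = \frac{14}{3} \approx 4.6667$)
$U{\left(z \right)} = \frac{14}{3}$
$\left(U{\left(9 \right)} - 12\right)^{2} = \left(\frac{14}{3} - 12\right)^{2} = \left(- \frac{22}{3}\right)^{2} = \frac{484}{9}$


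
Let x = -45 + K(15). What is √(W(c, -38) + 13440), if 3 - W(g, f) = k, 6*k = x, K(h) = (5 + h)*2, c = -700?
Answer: √483978/6 ≈ 115.95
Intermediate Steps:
K(h) = 10 + 2*h
x = -5 (x = -45 + (10 + 2*15) = -45 + (10 + 30) = -45 + 40 = -5)
k = -⅚ (k = (⅙)*(-5) = -⅚ ≈ -0.83333)
W(g, f) = 23/6 (W(g, f) = 3 - 1*(-⅚) = 3 + ⅚ = 23/6)
√(W(c, -38) + 13440) = √(23/6 + 13440) = √(80663/6) = √483978/6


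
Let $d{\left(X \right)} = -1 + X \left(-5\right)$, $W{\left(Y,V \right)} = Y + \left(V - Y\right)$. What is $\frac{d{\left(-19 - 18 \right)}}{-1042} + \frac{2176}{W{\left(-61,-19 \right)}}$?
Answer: $- \frac{1135444}{9899} \approx -114.7$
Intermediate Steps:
$W{\left(Y,V \right)} = V$
$d{\left(X \right)} = -1 - 5 X$
$\frac{d{\left(-19 - 18 \right)}}{-1042} + \frac{2176}{W{\left(-61,-19 \right)}} = \frac{-1 - 5 \left(-19 - 18\right)}{-1042} + \frac{2176}{-19} = \left(-1 - 5 \left(-19 - 18\right)\right) \left(- \frac{1}{1042}\right) + 2176 \left(- \frac{1}{19}\right) = \left(-1 - -185\right) \left(- \frac{1}{1042}\right) - \frac{2176}{19} = \left(-1 + 185\right) \left(- \frac{1}{1042}\right) - \frac{2176}{19} = 184 \left(- \frac{1}{1042}\right) - \frac{2176}{19} = - \frac{92}{521} - \frac{2176}{19} = - \frac{1135444}{9899}$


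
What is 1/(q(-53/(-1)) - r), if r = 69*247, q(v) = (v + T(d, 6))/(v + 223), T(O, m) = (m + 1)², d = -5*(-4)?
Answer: -46/783961 ≈ -5.8676e-5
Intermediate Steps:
d = 20
T(O, m) = (1 + m)²
q(v) = (49 + v)/(223 + v) (q(v) = (v + (1 + 6)²)/(v + 223) = (v + 7²)/(223 + v) = (v + 49)/(223 + v) = (49 + v)/(223 + v))
r = 17043
1/(q(-53/(-1)) - r) = 1/((49 - 53/(-1))/(223 - 53/(-1)) - 1*17043) = 1/((49 - 53*(-1))/(223 - 53*(-1)) - 17043) = 1/((49 + 53)/(223 + 53) - 17043) = 1/(102/276 - 17043) = 1/((1/276)*102 - 17043) = 1/(17/46 - 17043) = 1/(-783961/46) = -46/783961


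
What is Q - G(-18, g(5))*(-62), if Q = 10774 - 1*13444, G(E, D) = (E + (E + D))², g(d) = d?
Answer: 56912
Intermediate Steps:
G(E, D) = (D + 2*E)² (G(E, D) = (E + (D + E))² = (D + 2*E)²)
Q = -2670 (Q = 10774 - 13444 = -2670)
Q - G(-18, g(5))*(-62) = -2670 - (5 + 2*(-18))²*(-62) = -2670 - (5 - 36)²*(-62) = -2670 - (-31)²*(-62) = -2670 - 961*(-62) = -2670 - 1*(-59582) = -2670 + 59582 = 56912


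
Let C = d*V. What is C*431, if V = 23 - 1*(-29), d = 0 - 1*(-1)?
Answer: 22412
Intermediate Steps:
d = 1 (d = 0 + 1 = 1)
V = 52 (V = 23 + 29 = 52)
C = 52 (C = 1*52 = 52)
C*431 = 52*431 = 22412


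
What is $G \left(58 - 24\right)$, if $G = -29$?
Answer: $-986$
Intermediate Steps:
$G \left(58 - 24\right) = - 29 \left(58 - 24\right) = \left(-29\right) 34 = -986$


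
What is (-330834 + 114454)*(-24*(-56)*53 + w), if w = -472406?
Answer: 86806030120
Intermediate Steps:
(-330834 + 114454)*(-24*(-56)*53 + w) = (-330834 + 114454)*(-24*(-56)*53 - 472406) = -216380*(1344*53 - 472406) = -216380*(71232 - 472406) = -216380*(-401174) = 86806030120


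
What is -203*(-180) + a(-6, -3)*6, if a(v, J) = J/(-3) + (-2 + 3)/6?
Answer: 36547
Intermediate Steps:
a(v, J) = ⅙ - J/3 (a(v, J) = J*(-⅓) + 1*(⅙) = -J/3 + ⅙ = ⅙ - J/3)
-203*(-180) + a(-6, -3)*6 = -203*(-180) + (⅙ - ⅓*(-3))*6 = 36540 + (⅙ + 1)*6 = 36540 + (7/6)*6 = 36540 + 7 = 36547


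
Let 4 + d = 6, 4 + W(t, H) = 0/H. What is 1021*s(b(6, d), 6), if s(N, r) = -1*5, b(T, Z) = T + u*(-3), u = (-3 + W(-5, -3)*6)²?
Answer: -5105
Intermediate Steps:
W(t, H) = -4 (W(t, H) = -4 + 0/H = -4 + 0 = -4)
u = 729 (u = (-3 - 4*6)² = (-3 - 24)² = (-27)² = 729)
d = 2 (d = -4 + 6 = 2)
b(T, Z) = -2187 + T (b(T, Z) = T + 729*(-3) = T - 2187 = -2187 + T)
s(N, r) = -5
1021*s(b(6, d), 6) = 1021*(-5) = -5105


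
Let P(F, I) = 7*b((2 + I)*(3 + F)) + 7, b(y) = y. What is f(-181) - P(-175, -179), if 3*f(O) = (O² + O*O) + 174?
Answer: -573649/3 ≈ -1.9122e+5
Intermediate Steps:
P(F, I) = 7 + 7*(2 + I)*(3 + F) (P(F, I) = 7*((2 + I)*(3 + F)) + 7 = 7*(2 + I)*(3 + F) + 7 = 7 + 7*(2 + I)*(3 + F))
f(O) = 58 + 2*O²/3 (f(O) = ((O² + O*O) + 174)/3 = ((O² + O²) + 174)/3 = (2*O² + 174)/3 = (174 + 2*O²)/3 = 58 + 2*O²/3)
f(-181) - P(-175, -179) = (58 + (⅔)*(-181)²) - (49 + 14*(-175) + 21*(-179) + 7*(-175)*(-179)) = (58 + (⅔)*32761) - (49 - 2450 - 3759 + 219275) = (58 + 65522/3) - 1*213115 = 65696/3 - 213115 = -573649/3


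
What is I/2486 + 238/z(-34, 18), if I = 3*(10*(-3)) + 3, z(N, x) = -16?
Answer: -148265/9944 ≈ -14.910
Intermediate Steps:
I = -87 (I = 3*(-30) + 3 = -90 + 3 = -87)
I/2486 + 238/z(-34, 18) = -87/2486 + 238/(-16) = -87*1/2486 + 238*(-1/16) = -87/2486 - 119/8 = -148265/9944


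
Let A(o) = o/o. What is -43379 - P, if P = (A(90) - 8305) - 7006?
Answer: -28069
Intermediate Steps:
A(o) = 1
P = -15310 (P = (1 - 8305) - 7006 = -8304 - 7006 = -15310)
-43379 - P = -43379 - 1*(-15310) = -43379 + 15310 = -28069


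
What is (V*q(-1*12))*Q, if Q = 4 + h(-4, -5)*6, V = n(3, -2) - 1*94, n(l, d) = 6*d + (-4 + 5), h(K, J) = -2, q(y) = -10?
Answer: -8400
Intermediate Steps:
n(l, d) = 1 + 6*d (n(l, d) = 6*d + 1 = 1 + 6*d)
V = -105 (V = (1 + 6*(-2)) - 1*94 = (1 - 12) - 94 = -11 - 94 = -105)
Q = -8 (Q = 4 - 2*6 = 4 - 12 = -8)
(V*q(-1*12))*Q = -105*(-10)*(-8) = 1050*(-8) = -8400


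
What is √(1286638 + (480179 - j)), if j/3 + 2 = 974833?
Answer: 2*I*√289419 ≈ 1076.0*I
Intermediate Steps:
j = 2924493 (j = -6 + 3*974833 = -6 + 2924499 = 2924493)
√(1286638 + (480179 - j)) = √(1286638 + (480179 - 1*2924493)) = √(1286638 + (480179 - 2924493)) = √(1286638 - 2444314) = √(-1157676) = 2*I*√289419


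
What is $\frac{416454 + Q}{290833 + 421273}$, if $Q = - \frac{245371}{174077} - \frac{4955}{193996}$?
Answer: $\frac{14063703770056117}{24047991730323352} \approx 0.58482$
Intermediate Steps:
$Q = - \frac{48463544051}{33770241692}$ ($Q = \left(-245371\right) \frac{1}{174077} - \frac{4955}{193996} = - \frac{245371}{174077} - \frac{4955}{193996} = - \frac{48463544051}{33770241692} \approx -1.4351$)
$\frac{416454 + Q}{290833 + 421273} = \frac{416454 - \frac{48463544051}{33770241692}}{290833 + 421273} = \frac{14063703770056117}{33770241692 \cdot 712106} = \frac{14063703770056117}{33770241692} \cdot \frac{1}{712106} = \frac{14063703770056117}{24047991730323352}$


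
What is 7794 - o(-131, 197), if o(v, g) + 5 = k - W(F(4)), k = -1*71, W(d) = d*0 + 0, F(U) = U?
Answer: 7870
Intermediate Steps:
W(d) = 0 (W(d) = 0 + 0 = 0)
k = -71
o(v, g) = -76 (o(v, g) = -5 + (-71 - 1*0) = -5 + (-71 + 0) = -5 - 71 = -76)
7794 - o(-131, 197) = 7794 - 1*(-76) = 7794 + 76 = 7870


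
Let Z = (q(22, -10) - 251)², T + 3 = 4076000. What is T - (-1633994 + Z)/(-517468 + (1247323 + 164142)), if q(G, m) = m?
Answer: 3643930655882/893997 ≈ 4.0760e+6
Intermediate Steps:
T = 4075997 (T = -3 + 4076000 = 4075997)
Z = 68121 (Z = (-10 - 251)² = (-261)² = 68121)
T - (-1633994 + Z)/(-517468 + (1247323 + 164142)) = 4075997 - (-1633994 + 68121)/(-517468 + (1247323 + 164142)) = 4075997 - (-1565873)/(-517468 + 1411465) = 4075997 - (-1565873)/893997 = 4075997 - 1*(-1565873/893997) = 4075997 + 1565873/893997 = 3643930655882/893997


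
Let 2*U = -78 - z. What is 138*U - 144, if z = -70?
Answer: -696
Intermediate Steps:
U = -4 (U = (-78 - 1*(-70))/2 = (-78 + 70)/2 = (½)*(-8) = -4)
138*U - 144 = 138*(-4) - 144 = -552 - 144 = -696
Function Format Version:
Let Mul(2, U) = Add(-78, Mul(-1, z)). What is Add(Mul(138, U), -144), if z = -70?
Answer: -696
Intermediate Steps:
U = -4 (U = Mul(Rational(1, 2), Add(-78, Mul(-1, -70))) = Mul(Rational(1, 2), Add(-78, 70)) = Mul(Rational(1, 2), -8) = -4)
Add(Mul(138, U), -144) = Add(Mul(138, -4), -144) = Add(-552, -144) = -696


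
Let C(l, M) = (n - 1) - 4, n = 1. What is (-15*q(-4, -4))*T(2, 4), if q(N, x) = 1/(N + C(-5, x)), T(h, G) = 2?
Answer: 15/4 ≈ 3.7500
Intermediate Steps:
C(l, M) = -4 (C(l, M) = (1 - 1) - 4 = 0 - 4 = -4)
q(N, x) = 1/(-4 + N) (q(N, x) = 1/(N - 4) = 1/(-4 + N))
(-15*q(-4, -4))*T(2, 4) = -15/(-4 - 4)*2 = -15/(-8)*2 = -15*(-⅛)*2 = (15/8)*2 = 15/4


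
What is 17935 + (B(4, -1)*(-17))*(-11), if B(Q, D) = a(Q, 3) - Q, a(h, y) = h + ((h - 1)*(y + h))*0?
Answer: 17935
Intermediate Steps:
a(h, y) = h (a(h, y) = h + ((-1 + h)*(h + y))*0 = h + 0 = h)
B(Q, D) = 0 (B(Q, D) = Q - Q = 0)
17935 + (B(4, -1)*(-17))*(-11) = 17935 + (0*(-17))*(-11) = 17935 + 0*(-11) = 17935 + 0 = 17935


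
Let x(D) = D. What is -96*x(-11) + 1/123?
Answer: 129889/123 ≈ 1056.0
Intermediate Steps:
-96*x(-11) + 1/123 = -96*(-11) + 1/123 = 1056 + 1/123 = 129889/123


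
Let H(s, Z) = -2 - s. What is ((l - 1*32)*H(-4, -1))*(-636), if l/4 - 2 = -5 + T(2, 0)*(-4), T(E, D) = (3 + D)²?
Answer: 239136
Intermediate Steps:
l = -156 (l = 8 + 4*(-5 + (3 + 0)²*(-4)) = 8 + 4*(-5 + 3²*(-4)) = 8 + 4*(-5 + 9*(-4)) = 8 + 4*(-5 - 36) = 8 + 4*(-41) = 8 - 164 = -156)
((l - 1*32)*H(-4, -1))*(-636) = ((-156 - 1*32)*(-2 - 1*(-4)))*(-636) = ((-156 - 32)*(-2 + 4))*(-636) = -188*2*(-636) = -376*(-636) = 239136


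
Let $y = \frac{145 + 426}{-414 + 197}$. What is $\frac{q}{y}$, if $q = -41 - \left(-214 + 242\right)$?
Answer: $\frac{14973}{571} \approx 26.222$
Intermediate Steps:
$y = - \frac{571}{217}$ ($y = \frac{571}{-217} = 571 \left(- \frac{1}{217}\right) = - \frac{571}{217} \approx -2.6313$)
$q = -69$ ($q = -41 - 28 = -69$)
$\frac{q}{y} = - \frac{69}{- \frac{571}{217}} = \left(-69\right) \left(- \frac{217}{571}\right) = \frac{14973}{571}$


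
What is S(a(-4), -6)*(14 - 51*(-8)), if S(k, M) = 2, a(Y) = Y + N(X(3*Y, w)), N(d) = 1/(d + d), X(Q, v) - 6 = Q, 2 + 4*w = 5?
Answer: 844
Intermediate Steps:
w = ¾ (w = -½ + (¼)*5 = -½ + 5/4 = ¾ ≈ 0.75000)
X(Q, v) = 6 + Q
N(d) = 1/(2*d)
a(Y) = Y + 1/(2*(6 + 3*Y))
S(a(-4), -6)*(14 - 51*(-8)) = 2*(14 - 51*(-8)) = 2*(14 + 408) = 2*422 = 844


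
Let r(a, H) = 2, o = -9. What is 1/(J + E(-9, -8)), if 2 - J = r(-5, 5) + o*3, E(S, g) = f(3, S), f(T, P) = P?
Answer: 1/18 ≈ 0.055556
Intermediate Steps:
E(S, g) = S
J = 27 (J = 2 - (2 - 9*3) = 2 - (2 - 27) = 2 - 1*(-25) = 2 + 25 = 27)
1/(J + E(-9, -8)) = 1/(27 - 9) = 1/18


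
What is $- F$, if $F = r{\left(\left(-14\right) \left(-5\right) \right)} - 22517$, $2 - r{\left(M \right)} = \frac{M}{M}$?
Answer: $22516$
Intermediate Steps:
$r{\left(M \right)} = 1$ ($r{\left(M \right)} = 2 - \frac{M}{M} = 2 - 1 = 1$)
$F = -22516$ ($F = 1 - 22517 = -22516$)
$- F = \left(-1\right) \left(-22516\right) = 22516$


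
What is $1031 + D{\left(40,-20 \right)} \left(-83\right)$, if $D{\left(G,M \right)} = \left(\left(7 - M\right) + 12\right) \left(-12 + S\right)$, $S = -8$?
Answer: $65771$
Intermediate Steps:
$D{\left(G,M \right)} = -380 + 20 M$ ($D{\left(G,M \right)} = \left(\left(7 - M\right) + 12\right) \left(-12 - 8\right) = \left(19 - M\right) \left(-20\right) = -380 + 20 M$)
$1031 + D{\left(40,-20 \right)} \left(-83\right) = 1031 + \left(-380 + 20 \left(-20\right)\right) \left(-83\right) = 1031 + \left(-380 - 400\right) \left(-83\right) = 1031 - -64740 = 1031 + 64740 = 65771$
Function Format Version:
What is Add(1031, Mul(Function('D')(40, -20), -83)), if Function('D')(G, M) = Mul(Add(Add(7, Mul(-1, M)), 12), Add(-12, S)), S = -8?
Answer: 65771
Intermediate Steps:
Function('D')(G, M) = Add(-380, Mul(20, M)) (Function('D')(G, M) = Mul(Add(Add(7, Mul(-1, M)), 12), Add(-12, -8)) = Mul(Add(19, Mul(-1, M)), -20) = Add(-380, Mul(20, M)))
Add(1031, Mul(Function('D')(40, -20), -83)) = Add(1031, Mul(Add(-380, Mul(20, -20)), -83)) = Add(1031, Mul(Add(-380, -400), -83)) = Add(1031, Mul(-780, -83)) = Add(1031, 64740) = 65771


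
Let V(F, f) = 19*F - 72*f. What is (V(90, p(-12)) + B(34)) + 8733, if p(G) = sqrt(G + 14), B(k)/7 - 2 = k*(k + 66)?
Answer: 34257 - 72*sqrt(2) ≈ 34155.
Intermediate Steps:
B(k) = 14 + 7*k*(66 + k) (B(k) = 14 + 7*(k*(k + 66)) = 14 + 7*(k*(66 + k)) = 14 + 7*k*(66 + k))
p(G) = sqrt(14 + G)
V(F, f) = -72*f + 19*F
(V(90, p(-12)) + B(34)) + 8733 = ((-72*sqrt(14 - 12) + 19*90) + (14 + 7*34**2 + 462*34)) + 8733 = ((-72*sqrt(2) + 1710) + (14 + 7*1156 + 15708)) + 8733 = ((1710 - 72*sqrt(2)) + (14 + 8092 + 15708)) + 8733 = ((1710 - 72*sqrt(2)) + 23814) + 8733 = (25524 - 72*sqrt(2)) + 8733 = 34257 - 72*sqrt(2)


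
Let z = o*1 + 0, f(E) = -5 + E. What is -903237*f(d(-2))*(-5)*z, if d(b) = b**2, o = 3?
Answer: -13548555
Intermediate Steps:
z = 3 (z = 3*1 + 0 = 3 + 0 = 3)
-903237*f(d(-2))*(-5)*z = -903237*(-5 + (-2)**2)*(-5)*3 = -903237*(-5 + 4)*(-5)*3 = -903237*(-1*(-5))*3 = -4516185*3 = -903237*15 = -13548555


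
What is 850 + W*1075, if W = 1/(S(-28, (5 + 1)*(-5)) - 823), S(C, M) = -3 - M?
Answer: 675525/796 ≈ 848.65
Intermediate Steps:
W = -1/796 (W = 1/((-3 - (5 + 1)*(-5)) - 823) = 1/((-3 - 6*(-5)) - 823) = 1/((-3 - 1*(-30)) - 823) = 1/((-3 + 30) - 823) = 1/(27 - 823) = 1/(-796) = -1/796 ≈ -0.0012563)
850 + W*1075 = 850 - 1/796*1075 = 850 - 1075/796 = 675525/796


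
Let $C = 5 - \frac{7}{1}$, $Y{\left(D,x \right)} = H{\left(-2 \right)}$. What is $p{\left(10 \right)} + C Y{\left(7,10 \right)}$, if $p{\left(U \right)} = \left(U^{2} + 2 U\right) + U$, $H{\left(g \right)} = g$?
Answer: $134$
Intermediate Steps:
$Y{\left(D,x \right)} = -2$
$C = -2$ ($C = 5 - 7 \cdot 1 = 5 - 7 = -2$)
$p{\left(U \right)} = U^{2} + 3 U$
$p{\left(10 \right)} + C Y{\left(7,10 \right)} = 10 \left(3 + 10\right) - -4 = 10 \cdot 13 + 4 = 130 + 4 = 134$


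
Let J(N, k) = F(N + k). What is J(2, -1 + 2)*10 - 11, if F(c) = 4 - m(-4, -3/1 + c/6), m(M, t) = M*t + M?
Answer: -31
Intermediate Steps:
m(M, t) = M + M*t
F(c) = -4 + 2*c/3 (F(c) = 4 - (-4)*(1 + (-3/1 + c/6)) = 4 - (-4)*(1 + (-3*1 + c*(⅙))) = 4 - (-4)*(1 + (-3 + c/6)) = 4 - (-4)*(-2 + c/6) = 4 - (8 - 2*c/3) = 4 + (-8 + 2*c/3) = -4 + 2*c/3)
J(N, k) = -4 + 2*N/3 + 2*k/3 (J(N, k) = -4 + 2*(N + k)/3 = -4 + (2*N/3 + 2*k/3) = -4 + 2*N/3 + 2*k/3)
J(2, -1 + 2)*10 - 11 = (-4 + (⅔)*2 + 2*(-1 + 2)/3)*10 - 11 = (-4 + 4/3 + (⅔)*1)*10 - 11 = (-4 + 4/3 + ⅔)*10 - 11 = -2*10 - 11 = -20 - 11 = -31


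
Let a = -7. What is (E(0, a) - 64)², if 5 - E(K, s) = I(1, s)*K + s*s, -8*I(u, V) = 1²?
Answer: 11664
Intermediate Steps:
I(u, V) = -⅛ (I(u, V) = -⅛*1² = -⅛*1 = -⅛)
E(K, s) = 5 - s² + K/8 (E(K, s) = 5 - (-K/8 + s*s) = 5 - (-K/8 + s²) = 5 - (s² - K/8) = 5 + (-s² + K/8) = 5 - s² + K/8)
(E(0, a) - 64)² = ((5 - 1*(-7)² + (⅛)*0) - 64)² = ((5 - 1*49 + 0) - 64)² = ((5 - 49 + 0) - 64)² = (-44 - 64)² = (-108)² = 11664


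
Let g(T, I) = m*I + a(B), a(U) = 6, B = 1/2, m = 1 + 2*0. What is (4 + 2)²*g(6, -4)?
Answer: 72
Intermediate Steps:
m = 1 (m = 1 + 0 = 1)
B = ½ ≈ 0.50000
g(T, I) = 6 + I (g(T, I) = 1*I + 6 = I + 6 = 6 + I)
(4 + 2)²*g(6, -4) = (4 + 2)²*(6 - 4) = 6²*2 = 36*2 = 72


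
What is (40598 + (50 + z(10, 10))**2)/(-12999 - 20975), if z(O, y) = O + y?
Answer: -22749/16987 ≈ -1.3392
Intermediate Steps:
(40598 + (50 + z(10, 10))**2)/(-12999 - 20975) = (40598 + (50 + (10 + 10))**2)/(-12999 - 20975) = (40598 + (50 + 20)**2)/(-33974) = (40598 + 70**2)*(-1/33974) = (40598 + 4900)*(-1/33974) = 45498*(-1/33974) = -22749/16987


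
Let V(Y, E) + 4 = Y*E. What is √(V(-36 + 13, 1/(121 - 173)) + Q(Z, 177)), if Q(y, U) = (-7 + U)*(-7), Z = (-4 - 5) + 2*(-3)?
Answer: I*√806845/26 ≈ 34.548*I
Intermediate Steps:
Z = -15 (Z = -9 - 6 = -15)
Q(y, U) = 49 - 7*U
V(Y, E) = -4 + E*Y (V(Y, E) = -4 + Y*E = -4 + E*Y)
√(V(-36 + 13, 1/(121 - 173)) + Q(Z, 177)) = √((-4 + (-36 + 13)/(121 - 173)) + (49 - 7*177)) = √((-4 - 23/(-52)) + (49 - 1239)) = √((-4 - 1/52*(-23)) - 1190) = √((-4 + 23/52) - 1190) = √(-185/52 - 1190) = √(-62065/52) = I*√806845/26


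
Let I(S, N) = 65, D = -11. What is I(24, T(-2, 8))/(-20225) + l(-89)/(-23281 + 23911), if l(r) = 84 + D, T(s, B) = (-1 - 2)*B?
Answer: 57419/509670 ≈ 0.11266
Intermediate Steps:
T(s, B) = -3*B
l(r) = 73 (l(r) = 84 - 11 = 73)
I(24, T(-2, 8))/(-20225) + l(-89)/(-23281 + 23911) = 65/(-20225) + 73/(-23281 + 23911) = 65*(-1/20225) + 73/630 = -13/4045 + 73*(1/630) = -13/4045 + 73/630 = 57419/509670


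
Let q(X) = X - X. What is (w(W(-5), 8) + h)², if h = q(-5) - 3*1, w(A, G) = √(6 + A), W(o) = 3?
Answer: 0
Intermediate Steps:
q(X) = 0
h = -3 (h = 0 - 3*1 = 0 - 3 = -3)
(w(W(-5), 8) + h)² = (√(6 + 3) - 3)² = (√9 - 3)² = (3 - 3)² = 0² = 0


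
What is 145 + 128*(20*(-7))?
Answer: -17775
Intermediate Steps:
145 + 128*(20*(-7)) = 145 + 128*(-140) = 145 - 17920 = -17775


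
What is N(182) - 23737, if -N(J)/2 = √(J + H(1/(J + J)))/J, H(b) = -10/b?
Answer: -23737 - I*√3458/91 ≈ -23737.0 - 0.64621*I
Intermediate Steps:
N(J) = -2*√19*√(-J)/J (N(J) = -2*√(J - 20*J)/J = -2*√(-19*J)/J = -2*√19*√(-J)/J)
N(182) - 23737 = 2*√19/√(-1*182) - 23737 = 2*√19/√(-182) - 23737 = 2*√19*(-I*√182/182) - 23737 = -I*√3458/91 - 23737 = -23737 - I*√3458/91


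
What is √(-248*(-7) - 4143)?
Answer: I*√2407 ≈ 49.061*I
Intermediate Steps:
√(-248*(-7) - 4143) = √(1736 - 4143) = √(-2407) = I*√2407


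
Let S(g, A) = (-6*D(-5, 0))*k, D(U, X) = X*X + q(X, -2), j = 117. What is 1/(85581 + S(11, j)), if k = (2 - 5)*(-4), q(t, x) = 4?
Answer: 1/85293 ≈ 1.1724e-5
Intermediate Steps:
k = 12 (k = -3*(-4) = 12)
D(U, X) = 4 + X² (D(U, X) = X*X + 4 = X² + 4 = 4 + X²)
S(g, A) = -288 (S(g, A) = -6*(4 + 0²)*12 = -6*(4 + 0)*12 = -6*4*12 = -24*12 = -288)
1/(85581 + S(11, j)) = 1/(85581 - 288) = 1/85293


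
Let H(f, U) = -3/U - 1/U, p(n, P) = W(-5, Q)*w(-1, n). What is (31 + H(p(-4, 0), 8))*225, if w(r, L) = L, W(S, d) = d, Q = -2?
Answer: 13725/2 ≈ 6862.5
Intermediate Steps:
p(n, P) = -2*n
H(f, U) = -4/U
(31 + H(p(-4, 0), 8))*225 = (31 - 4/8)*225 = (31 - 4*1/8)*225 = (31 - 1/2)*225 = (61/2)*225 = 13725/2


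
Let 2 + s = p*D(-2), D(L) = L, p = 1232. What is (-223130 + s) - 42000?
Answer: -267596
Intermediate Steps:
s = -2466 (s = -2 + 1232*(-2) = -2 - 2464 = -2466)
(-223130 + s) - 42000 = (-223130 - 2466) - 42000 = -225596 - 42000 = -267596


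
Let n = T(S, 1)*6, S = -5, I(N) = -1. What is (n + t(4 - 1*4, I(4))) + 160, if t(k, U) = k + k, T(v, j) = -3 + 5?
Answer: 172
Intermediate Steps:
T(v, j) = 2
t(k, U) = 2*k
n = 12 (n = 2*6 = 12)
(n + t(4 - 1*4, I(4))) + 160 = (12 + 2*(4 - 1*4)) + 160 = (12 + 2*(4 - 4)) + 160 = (12 + 2*0) + 160 = (12 + 0) + 160 = 12 + 160 = 172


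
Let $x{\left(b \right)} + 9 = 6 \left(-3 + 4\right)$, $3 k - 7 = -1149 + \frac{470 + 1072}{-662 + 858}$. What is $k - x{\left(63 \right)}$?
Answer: $- \frac{110263}{294} \approx -375.04$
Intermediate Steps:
$k = - \frac{111145}{294}$ ($k = \frac{7}{3} + \frac{-1149 + \frac{470 + 1072}{-662 + 858}}{3} = \frac{7}{3} + \frac{-1149 + \frac{1542}{196}}{3} = \frac{7}{3} + \frac{-1149 + 1542 \cdot \frac{1}{196}}{3} = \frac{7}{3} + \frac{-1149 + \frac{771}{98}}{3} = \frac{7}{3} + \frac{1}{3} \left(- \frac{111831}{98}\right) = \frac{7}{3} - \frac{37277}{98} = - \frac{111145}{294} \approx -378.04$)
$x{\left(b \right)} = -3$ ($x{\left(b \right)} = -9 + 6 \left(-3 + 4\right) = -9 + 6 \cdot 1 = -9 + 6 = -3$)
$k - x{\left(63 \right)} = - \frac{111145}{294} - -3 = - \frac{111145}{294} + 3 = - \frac{110263}{294}$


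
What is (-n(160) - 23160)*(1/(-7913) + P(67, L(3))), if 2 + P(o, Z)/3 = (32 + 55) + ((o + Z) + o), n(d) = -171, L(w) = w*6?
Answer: -129339378438/7913 ≈ -1.6345e+7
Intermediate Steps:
L(w) = 6*w
P(o, Z) = 255 + 3*Z + 6*o (P(o, Z) = -6 + 3*((32 + 55) + ((o + Z) + o)) = -6 + 3*(87 + ((Z + o) + o)) = -6 + 3*(87 + (Z + 2*o)) = -6 + 3*(87 + Z + 2*o) = -6 + (261 + 3*Z + 6*o) = 255 + 3*Z + 6*o)
(-n(160) - 23160)*(1/(-7913) + P(67, L(3))) = (-1*(-171) - 23160)*(1/(-7913) + (255 + 3*(6*3) + 6*67)) = (171 - 23160)*(-1/7913 + (255 + 3*18 + 402)) = -22989*(-1/7913 + (255 + 54 + 402)) = -22989*(-1/7913 + 711) = -22989*5626142/7913 = -129339378438/7913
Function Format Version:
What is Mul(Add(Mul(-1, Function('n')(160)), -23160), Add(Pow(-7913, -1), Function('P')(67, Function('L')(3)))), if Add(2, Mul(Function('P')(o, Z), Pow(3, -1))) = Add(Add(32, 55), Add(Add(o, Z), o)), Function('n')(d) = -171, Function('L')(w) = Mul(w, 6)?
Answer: Rational(-129339378438, 7913) ≈ -1.6345e+7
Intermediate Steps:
Function('L')(w) = Mul(6, w)
Function('P')(o, Z) = Add(255, Mul(3, Z), Mul(6, o)) (Function('P')(o, Z) = Add(-6, Mul(3, Add(Add(32, 55), Add(Add(o, Z), o)))) = Add(-6, Mul(3, Add(87, Add(Add(Z, o), o)))) = Add(-6, Mul(3, Add(87, Add(Z, Mul(2, o))))) = Add(-6, Mul(3, Add(87, Z, Mul(2, o)))) = Add(-6, Add(261, Mul(3, Z), Mul(6, o))) = Add(255, Mul(3, Z), Mul(6, o)))
Mul(Add(Mul(-1, Function('n')(160)), -23160), Add(Pow(-7913, -1), Function('P')(67, Function('L')(3)))) = Mul(Add(Mul(-1, -171), -23160), Add(Pow(-7913, -1), Add(255, Mul(3, Mul(6, 3)), Mul(6, 67)))) = Mul(Add(171, -23160), Add(Rational(-1, 7913), Add(255, Mul(3, 18), 402))) = Mul(-22989, Add(Rational(-1, 7913), Add(255, 54, 402))) = Mul(-22989, Add(Rational(-1, 7913), 711)) = Mul(-22989, Rational(5626142, 7913)) = Rational(-129339378438, 7913)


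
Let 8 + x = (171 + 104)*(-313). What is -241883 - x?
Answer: -155800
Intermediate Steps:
x = -86083 (x = -8 + (171 + 104)*(-313) = -8 + 275*(-313) = -8 - 86075 = -86083)
-241883 - x = -241883 - 1*(-86083) = -241883 + 86083 = -155800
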